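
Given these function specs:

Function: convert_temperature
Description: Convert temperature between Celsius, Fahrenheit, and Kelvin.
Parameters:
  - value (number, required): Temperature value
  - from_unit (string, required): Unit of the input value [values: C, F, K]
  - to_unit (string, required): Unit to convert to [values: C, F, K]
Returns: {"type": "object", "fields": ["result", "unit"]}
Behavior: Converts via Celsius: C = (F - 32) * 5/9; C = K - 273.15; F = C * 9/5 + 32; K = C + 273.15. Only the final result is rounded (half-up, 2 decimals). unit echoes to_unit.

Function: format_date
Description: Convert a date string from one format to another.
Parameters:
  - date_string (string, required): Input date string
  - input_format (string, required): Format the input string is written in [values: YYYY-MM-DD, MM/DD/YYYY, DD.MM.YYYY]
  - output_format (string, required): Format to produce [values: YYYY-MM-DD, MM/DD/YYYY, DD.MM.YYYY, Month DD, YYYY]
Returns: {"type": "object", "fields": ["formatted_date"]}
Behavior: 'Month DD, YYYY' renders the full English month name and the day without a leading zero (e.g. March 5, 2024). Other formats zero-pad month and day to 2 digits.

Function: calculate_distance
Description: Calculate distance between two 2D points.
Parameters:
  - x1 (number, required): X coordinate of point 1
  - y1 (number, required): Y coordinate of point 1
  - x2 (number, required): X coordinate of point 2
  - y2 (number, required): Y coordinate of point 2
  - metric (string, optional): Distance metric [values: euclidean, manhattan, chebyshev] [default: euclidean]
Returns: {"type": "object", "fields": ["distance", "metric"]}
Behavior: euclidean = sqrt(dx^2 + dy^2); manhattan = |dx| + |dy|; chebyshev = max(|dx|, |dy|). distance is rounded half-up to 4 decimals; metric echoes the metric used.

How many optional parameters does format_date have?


Parameters of format_date: date_string (required), input_format (required), output_format (required)
Optional count:
0


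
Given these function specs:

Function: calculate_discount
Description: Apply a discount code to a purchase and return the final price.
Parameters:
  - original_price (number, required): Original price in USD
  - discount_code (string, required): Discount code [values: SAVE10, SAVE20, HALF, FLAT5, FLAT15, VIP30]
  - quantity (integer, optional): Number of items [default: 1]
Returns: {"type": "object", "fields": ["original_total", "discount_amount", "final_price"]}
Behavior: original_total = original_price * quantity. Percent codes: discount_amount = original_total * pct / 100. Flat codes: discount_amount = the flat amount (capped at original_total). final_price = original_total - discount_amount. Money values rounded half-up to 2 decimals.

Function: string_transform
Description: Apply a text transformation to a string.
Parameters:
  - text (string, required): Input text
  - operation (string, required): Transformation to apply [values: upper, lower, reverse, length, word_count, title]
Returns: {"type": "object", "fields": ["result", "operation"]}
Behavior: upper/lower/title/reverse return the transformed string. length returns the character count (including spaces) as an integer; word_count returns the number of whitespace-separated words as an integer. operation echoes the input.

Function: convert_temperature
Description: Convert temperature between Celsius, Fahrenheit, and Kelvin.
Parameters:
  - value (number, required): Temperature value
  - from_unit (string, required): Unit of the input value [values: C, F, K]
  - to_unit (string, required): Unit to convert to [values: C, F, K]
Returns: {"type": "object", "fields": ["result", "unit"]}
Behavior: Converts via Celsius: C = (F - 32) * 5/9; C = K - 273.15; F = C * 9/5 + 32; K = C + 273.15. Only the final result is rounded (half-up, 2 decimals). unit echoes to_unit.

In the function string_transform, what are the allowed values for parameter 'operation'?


The string_transform spec declares:
  - operation (string, required): Transformation to apply [values: upper, lower, reverse, length, word_count, title]
Allowed values:
upper, lower, reverse, length, word_count, title


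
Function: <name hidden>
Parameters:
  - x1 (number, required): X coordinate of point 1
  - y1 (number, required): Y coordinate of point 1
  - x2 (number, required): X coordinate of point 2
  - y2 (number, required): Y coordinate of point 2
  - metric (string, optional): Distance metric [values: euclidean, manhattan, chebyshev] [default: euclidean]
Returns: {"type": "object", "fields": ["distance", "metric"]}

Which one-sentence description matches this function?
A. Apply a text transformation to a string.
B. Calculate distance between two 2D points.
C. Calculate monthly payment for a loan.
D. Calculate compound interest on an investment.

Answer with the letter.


Parameters x1, y1, x2, y2, metric and return ["distance", "metric"] fit: Calculate distance between two 2D points.
B


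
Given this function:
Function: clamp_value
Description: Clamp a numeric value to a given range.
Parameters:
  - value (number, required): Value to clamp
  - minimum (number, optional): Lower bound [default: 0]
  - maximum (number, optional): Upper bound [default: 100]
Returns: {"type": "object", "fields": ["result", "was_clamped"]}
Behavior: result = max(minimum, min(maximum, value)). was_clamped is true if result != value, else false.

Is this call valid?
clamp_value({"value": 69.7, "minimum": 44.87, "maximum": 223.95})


Checking all required parameters present and types match... All valid.
Valid


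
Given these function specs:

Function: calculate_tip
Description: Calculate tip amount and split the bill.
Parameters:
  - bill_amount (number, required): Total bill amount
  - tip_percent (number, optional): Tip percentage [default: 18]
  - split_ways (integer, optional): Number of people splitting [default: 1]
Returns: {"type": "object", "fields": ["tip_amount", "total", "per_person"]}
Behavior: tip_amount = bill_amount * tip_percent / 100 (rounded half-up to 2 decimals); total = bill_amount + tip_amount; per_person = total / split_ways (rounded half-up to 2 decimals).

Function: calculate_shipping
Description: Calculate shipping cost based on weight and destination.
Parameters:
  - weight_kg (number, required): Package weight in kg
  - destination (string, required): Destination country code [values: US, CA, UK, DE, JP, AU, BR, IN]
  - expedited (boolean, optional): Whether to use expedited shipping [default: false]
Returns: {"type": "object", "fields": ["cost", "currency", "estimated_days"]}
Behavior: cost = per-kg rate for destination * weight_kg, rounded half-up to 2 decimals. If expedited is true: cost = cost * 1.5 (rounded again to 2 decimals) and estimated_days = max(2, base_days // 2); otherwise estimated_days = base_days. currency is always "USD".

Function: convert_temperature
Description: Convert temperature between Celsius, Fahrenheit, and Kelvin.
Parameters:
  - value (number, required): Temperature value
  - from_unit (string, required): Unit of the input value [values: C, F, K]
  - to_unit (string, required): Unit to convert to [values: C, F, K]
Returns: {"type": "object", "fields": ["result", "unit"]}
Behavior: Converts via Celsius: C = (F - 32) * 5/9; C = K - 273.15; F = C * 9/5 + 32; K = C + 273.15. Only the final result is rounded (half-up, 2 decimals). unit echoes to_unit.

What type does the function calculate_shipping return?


The calculate_shipping spec declares Returns: {"type": "object", "fields": ["cost", "currency", "estimated_days"]}
Type:
object


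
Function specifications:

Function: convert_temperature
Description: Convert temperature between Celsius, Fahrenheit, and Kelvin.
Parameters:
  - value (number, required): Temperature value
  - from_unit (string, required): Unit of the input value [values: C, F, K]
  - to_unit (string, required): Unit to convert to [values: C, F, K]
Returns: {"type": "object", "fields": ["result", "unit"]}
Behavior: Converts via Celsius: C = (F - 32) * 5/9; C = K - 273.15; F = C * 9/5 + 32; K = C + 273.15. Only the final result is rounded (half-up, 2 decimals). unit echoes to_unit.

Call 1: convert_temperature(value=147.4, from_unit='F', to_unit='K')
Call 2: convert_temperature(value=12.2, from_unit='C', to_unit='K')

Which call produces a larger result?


Call 1:
  To C: (147.4 - 32) * 5/9 = 64.111111
  To K: 64.111111 + 273.15 = 337.261111
  Round to 2 decimals: 337.26
  -> 337.26 K
Call 2:
  Input already in C: 12.2
  To K: 12.2 + 273.15 = 285.35
  Round to 2 decimals: 285.35
  -> 285.35 K
Call 1 (337.26 K)


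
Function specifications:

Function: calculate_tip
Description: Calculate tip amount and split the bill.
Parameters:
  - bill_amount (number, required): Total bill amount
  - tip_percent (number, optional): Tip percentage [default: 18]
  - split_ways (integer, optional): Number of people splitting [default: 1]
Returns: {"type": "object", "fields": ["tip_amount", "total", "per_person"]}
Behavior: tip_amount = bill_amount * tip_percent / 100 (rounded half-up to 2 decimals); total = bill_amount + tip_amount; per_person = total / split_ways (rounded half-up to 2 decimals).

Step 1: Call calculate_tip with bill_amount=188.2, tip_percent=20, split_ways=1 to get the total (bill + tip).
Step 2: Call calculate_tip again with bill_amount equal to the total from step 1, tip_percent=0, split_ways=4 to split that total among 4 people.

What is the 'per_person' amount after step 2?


Step 1: calculate_tip(bill_amount=188.2, tip_percent=20, split_ways=1)
  tip_amount = 188.2 * 20/100 = 37.64 -> 37.64
  total = 188.2 + 37.64 = 225.84
  per_person = 225.84 / 1 = 225.84 -> 225.84
  -> total = 225.84
Step 2: calculate_tip(bill_amount=225.84, tip_percent=0, split_ways=4)
  tip_amount = 225.84 * 0/100 = 0 -> 0.00
  total = 225.84 + 0.00 = 225.84
  per_person = 225.84 / 4 = 56.46 -> 56.46
  -> per_person = 56.46
$56.46


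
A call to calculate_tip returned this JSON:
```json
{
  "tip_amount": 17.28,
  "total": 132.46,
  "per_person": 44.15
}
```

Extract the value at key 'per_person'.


44.15


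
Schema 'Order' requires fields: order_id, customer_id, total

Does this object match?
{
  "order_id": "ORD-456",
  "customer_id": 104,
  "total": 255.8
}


Checking required fields... All present.
Valid - all required fields present


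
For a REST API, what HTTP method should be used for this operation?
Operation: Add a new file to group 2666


GET = read, POST = create, PUT = update/replace, DELETE = remove
This operation is a create.
POST


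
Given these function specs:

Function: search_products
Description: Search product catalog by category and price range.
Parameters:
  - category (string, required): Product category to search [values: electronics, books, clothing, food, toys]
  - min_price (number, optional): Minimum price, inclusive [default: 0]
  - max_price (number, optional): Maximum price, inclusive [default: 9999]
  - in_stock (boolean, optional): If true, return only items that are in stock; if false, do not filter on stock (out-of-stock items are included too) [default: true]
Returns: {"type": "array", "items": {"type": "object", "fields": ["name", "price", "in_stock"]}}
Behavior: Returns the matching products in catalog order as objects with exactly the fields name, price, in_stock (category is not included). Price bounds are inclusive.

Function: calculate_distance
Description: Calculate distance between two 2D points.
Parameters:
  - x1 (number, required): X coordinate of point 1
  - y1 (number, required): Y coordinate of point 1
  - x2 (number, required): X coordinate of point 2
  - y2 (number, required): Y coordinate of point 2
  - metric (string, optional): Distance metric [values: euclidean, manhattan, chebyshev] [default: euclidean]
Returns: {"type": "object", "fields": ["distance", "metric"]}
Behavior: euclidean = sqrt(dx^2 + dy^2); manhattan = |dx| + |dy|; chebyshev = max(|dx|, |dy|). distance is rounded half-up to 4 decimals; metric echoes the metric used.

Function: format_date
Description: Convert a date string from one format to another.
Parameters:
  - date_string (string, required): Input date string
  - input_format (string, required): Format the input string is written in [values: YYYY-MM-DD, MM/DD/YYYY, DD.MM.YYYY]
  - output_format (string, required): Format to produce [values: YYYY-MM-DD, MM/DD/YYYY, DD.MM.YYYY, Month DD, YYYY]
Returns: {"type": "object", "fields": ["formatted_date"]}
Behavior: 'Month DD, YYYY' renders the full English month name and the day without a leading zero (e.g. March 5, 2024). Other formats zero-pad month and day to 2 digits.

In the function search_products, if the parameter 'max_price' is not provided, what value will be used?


The search_products spec declares:
  - max_price (number, optional): Maximum price, inclusive [default: 9999]
Default:
9999


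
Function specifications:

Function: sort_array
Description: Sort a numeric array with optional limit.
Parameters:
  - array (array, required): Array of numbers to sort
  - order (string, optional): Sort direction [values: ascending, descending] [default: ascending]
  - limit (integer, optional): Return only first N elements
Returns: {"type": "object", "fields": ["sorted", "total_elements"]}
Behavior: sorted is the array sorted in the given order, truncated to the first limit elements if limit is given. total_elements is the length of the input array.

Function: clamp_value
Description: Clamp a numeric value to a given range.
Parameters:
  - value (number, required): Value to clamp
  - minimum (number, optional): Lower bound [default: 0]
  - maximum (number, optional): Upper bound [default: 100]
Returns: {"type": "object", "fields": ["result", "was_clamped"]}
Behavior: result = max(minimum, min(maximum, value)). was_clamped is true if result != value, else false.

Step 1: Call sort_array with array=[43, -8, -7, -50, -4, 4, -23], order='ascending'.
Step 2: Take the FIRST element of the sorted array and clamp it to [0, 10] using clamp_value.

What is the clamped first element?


Step 1: sort_array(order=ascending)
  sorted: [-50, -23, -8, -7, -4, 4, 43]
  -> first element = -50
Step 2: clamp_value(value=-50, minimum=0, maximum=10)
  result = max(0, min(10, -50)) = max(0, -50) = 0
  was_clamped = (0 != -50) = true
  -> result = 0
0


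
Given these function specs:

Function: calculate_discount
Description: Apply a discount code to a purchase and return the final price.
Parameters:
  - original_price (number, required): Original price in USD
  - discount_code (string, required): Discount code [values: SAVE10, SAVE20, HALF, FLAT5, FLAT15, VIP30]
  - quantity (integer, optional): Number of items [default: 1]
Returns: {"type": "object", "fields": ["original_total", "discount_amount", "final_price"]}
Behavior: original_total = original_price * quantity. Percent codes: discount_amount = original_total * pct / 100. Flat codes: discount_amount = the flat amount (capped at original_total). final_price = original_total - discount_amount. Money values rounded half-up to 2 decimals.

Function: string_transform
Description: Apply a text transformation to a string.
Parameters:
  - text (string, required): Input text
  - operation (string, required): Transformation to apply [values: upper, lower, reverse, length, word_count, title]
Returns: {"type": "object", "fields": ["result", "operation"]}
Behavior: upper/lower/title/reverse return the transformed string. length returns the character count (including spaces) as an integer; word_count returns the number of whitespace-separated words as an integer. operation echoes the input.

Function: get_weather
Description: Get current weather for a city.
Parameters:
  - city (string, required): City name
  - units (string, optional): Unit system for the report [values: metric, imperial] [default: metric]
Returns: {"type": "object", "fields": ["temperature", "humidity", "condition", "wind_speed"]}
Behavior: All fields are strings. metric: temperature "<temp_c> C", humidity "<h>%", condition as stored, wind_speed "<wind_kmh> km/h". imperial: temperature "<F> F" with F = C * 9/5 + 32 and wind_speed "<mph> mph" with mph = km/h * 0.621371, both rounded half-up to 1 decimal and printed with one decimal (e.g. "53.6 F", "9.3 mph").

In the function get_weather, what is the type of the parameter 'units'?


The get_weather spec declares:
  - units (string, optional): Unit system for the report [values: metric, imperial] [default: metric]
Type:
string


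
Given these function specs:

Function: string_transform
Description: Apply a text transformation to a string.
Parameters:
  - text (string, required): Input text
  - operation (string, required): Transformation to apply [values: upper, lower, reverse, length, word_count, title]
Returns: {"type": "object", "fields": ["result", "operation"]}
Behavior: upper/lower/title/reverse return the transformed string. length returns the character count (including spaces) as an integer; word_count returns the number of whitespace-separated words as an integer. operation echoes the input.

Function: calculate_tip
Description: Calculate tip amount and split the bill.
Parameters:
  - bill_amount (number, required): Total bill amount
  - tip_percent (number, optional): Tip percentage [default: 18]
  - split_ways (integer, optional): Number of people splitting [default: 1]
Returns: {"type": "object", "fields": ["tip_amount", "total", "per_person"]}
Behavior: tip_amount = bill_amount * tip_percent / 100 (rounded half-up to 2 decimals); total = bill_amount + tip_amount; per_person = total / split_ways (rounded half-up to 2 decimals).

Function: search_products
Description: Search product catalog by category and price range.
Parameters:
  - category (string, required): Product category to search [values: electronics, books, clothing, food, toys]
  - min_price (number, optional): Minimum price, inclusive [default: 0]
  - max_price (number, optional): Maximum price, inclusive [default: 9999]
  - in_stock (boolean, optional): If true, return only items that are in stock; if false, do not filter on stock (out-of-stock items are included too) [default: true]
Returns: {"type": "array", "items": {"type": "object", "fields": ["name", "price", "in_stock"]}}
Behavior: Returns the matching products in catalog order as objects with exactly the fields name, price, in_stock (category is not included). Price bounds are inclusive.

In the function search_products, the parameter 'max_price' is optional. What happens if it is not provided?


The search_products spec declares:
  - max_price (number, optional): Maximum price, inclusive [default: 9999]
It defaults to 9999


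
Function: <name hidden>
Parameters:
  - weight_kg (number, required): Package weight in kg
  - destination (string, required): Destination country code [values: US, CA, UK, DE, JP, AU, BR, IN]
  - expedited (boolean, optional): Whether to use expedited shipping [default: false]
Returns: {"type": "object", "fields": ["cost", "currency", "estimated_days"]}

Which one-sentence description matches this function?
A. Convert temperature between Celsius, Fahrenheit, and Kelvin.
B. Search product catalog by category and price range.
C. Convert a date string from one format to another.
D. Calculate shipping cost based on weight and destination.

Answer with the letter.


Parameters weight_kg, destination, expedited and return ["cost", "currency", "estimated_days"] fit: Calculate shipping cost based on weight and destination.
D


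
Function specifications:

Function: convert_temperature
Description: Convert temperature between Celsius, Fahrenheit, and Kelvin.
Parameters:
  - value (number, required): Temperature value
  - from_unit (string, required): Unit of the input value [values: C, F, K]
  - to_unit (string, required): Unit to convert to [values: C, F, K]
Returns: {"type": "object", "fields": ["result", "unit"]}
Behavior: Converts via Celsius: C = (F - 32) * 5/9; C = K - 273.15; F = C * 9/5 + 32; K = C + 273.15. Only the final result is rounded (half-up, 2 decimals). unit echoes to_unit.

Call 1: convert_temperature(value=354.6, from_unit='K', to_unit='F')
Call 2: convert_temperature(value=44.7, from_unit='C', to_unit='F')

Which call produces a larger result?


Call 1:
  To C: 354.6 - 273.15 = 81.45
  To F: 81.45 * 9/5 + 32 = 178.61
  Round to 2 decimals: 178.61
  -> 178.61 F
Call 2:
  Input already in C: 44.7
  To F: 44.7 * 9/5 + 32 = 112.46
  Round to 2 decimals: 112.46
  -> 112.46 F
Call 1 (178.61 F)


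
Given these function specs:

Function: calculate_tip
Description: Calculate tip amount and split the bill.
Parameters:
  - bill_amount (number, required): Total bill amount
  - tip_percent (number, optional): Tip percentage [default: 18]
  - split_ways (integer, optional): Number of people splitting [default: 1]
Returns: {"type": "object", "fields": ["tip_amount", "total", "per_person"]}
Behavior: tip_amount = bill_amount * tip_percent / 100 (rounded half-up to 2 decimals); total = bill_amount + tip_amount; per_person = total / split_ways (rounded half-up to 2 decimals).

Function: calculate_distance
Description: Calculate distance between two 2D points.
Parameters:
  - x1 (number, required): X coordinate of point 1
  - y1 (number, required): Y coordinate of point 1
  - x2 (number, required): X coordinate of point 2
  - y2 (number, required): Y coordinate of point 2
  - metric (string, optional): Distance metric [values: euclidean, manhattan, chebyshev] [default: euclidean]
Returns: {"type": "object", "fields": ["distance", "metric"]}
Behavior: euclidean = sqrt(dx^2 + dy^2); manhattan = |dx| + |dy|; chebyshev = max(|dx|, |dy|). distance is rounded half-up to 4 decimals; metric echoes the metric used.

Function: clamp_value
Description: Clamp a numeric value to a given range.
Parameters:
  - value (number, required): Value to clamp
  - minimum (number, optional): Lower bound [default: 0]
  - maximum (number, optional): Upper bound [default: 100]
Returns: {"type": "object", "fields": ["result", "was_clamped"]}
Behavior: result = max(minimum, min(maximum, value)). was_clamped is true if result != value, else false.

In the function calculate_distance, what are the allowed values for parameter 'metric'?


The calculate_distance spec declares:
  - metric (string, optional): Distance metric [values: euclidean, manhattan, chebyshev] [default: euclidean]
Allowed values:
euclidean, manhattan, chebyshev


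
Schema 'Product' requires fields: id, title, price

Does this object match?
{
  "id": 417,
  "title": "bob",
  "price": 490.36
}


Checking required fields... All present.
Valid - all required fields present


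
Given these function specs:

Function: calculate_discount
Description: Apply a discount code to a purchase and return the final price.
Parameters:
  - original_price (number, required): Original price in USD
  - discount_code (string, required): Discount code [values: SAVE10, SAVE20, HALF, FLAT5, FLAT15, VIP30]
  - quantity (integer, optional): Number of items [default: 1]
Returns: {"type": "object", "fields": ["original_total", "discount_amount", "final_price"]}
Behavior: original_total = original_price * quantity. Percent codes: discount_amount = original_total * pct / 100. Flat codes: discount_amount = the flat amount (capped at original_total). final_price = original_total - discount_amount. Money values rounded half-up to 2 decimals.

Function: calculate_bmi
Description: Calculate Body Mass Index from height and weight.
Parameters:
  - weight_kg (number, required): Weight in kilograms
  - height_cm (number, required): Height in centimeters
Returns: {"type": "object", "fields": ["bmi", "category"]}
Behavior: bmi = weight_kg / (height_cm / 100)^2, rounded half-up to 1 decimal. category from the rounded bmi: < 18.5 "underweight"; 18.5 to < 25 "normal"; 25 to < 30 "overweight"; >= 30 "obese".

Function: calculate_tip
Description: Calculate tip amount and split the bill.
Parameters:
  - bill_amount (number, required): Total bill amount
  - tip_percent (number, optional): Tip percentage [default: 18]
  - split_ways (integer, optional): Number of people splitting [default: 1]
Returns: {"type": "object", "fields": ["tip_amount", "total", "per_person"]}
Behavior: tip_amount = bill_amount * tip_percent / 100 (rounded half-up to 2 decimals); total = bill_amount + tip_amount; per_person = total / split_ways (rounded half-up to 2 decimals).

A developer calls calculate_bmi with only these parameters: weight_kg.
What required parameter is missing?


Required parameters: weight_kg, height_cm
Provided: weight_kg
Missing: height_cm
height_cm


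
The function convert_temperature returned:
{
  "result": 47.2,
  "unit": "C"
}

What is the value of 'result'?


47.2


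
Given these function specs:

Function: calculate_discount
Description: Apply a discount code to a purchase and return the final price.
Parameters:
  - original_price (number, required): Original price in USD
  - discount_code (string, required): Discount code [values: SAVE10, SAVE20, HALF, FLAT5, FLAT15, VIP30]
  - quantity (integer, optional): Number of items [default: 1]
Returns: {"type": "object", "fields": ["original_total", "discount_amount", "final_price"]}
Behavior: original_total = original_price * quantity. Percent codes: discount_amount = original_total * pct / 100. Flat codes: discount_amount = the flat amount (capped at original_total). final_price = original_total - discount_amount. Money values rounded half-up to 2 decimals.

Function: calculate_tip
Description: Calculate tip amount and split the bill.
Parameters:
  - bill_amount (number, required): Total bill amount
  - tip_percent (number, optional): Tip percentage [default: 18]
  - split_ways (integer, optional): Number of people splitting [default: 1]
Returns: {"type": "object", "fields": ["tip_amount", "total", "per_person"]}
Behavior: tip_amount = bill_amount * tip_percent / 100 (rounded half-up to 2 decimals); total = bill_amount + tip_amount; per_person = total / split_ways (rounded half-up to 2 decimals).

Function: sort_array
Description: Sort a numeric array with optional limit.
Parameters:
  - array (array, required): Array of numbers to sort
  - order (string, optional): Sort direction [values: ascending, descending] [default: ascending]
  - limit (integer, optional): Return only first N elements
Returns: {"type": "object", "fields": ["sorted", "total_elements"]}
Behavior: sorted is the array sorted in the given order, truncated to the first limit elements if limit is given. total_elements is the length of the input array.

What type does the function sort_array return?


The sort_array spec declares Returns: {"type": "object", "fields": ["sorted", "total_elements"]}
Type:
object


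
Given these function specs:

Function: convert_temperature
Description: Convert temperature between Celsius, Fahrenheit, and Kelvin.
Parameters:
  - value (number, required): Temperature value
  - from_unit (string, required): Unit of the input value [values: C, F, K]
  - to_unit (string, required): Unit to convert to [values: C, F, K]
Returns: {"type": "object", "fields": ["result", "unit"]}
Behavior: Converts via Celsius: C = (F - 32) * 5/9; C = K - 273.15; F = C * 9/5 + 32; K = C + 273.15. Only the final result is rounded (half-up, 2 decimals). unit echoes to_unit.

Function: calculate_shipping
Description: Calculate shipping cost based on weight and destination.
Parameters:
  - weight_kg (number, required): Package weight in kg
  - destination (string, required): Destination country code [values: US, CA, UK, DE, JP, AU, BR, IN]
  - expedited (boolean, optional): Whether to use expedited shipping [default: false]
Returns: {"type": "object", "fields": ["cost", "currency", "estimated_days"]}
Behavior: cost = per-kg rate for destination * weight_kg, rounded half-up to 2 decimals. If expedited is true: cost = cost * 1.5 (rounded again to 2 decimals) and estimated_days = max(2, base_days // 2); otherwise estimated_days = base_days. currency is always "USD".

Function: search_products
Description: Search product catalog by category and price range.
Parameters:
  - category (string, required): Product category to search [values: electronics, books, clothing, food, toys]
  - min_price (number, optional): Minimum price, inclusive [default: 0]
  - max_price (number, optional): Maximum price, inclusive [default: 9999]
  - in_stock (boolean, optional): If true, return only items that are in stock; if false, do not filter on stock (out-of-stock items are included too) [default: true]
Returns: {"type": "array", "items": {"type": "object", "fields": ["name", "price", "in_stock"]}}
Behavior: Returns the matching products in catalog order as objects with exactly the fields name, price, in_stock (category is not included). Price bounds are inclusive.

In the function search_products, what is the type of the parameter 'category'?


The search_products spec declares:
  - category (string, required): Product category to search [values: electronics, books, clothing, food, toys]
Type:
string


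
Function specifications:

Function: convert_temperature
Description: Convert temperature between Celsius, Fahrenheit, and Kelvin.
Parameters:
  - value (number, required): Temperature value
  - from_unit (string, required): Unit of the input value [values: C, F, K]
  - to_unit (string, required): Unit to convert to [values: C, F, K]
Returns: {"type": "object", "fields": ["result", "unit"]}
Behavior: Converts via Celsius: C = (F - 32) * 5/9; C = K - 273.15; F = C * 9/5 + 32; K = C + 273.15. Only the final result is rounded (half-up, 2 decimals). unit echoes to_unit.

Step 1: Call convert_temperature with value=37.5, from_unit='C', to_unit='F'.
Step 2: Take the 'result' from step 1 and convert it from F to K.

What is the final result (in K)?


Step 1: convert_temperature(value=37.5, from_unit=C, to_unit=F)
  Input already in C: 37.5
  To F: 37.5 * 9/5 + 32 = 99.5
  Round to 2 decimals: 99.5
  -> result = 99.5 F
Step 2: convert_temperature(value=99.5, from_unit=F, to_unit=K)
  To C: (99.5 - 32) * 5/9 = 37.5
  To K: 37.5 + 273.15 = 310.65
  Round to 2 decimals: 310.65
  -> result = 310.65 K
310.65 K


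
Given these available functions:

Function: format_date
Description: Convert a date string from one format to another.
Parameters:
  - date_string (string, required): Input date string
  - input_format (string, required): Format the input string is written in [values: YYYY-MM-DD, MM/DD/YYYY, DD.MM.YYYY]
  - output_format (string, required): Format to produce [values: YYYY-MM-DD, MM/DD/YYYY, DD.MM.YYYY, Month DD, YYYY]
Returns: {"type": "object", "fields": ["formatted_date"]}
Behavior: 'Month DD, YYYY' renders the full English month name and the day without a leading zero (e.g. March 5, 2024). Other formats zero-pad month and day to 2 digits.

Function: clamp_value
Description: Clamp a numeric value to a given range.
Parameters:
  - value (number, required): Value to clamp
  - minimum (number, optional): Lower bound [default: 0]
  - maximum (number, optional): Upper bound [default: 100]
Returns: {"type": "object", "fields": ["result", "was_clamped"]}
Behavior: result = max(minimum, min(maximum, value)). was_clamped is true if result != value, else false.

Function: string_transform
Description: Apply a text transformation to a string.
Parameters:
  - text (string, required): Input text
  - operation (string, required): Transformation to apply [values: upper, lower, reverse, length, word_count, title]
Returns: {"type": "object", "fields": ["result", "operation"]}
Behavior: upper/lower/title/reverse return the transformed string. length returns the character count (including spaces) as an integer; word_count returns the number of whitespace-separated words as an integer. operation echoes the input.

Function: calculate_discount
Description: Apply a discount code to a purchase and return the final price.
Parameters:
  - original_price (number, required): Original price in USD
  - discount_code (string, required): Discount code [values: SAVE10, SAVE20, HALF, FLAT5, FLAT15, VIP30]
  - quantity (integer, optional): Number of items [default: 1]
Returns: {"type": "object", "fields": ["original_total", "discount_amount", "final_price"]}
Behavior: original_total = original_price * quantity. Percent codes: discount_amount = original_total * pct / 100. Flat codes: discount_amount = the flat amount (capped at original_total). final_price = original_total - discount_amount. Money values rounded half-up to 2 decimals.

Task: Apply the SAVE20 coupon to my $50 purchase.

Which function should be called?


The task needs a function whose description is: Apply a discount code to a purchase and return the final price.
calculate_discount


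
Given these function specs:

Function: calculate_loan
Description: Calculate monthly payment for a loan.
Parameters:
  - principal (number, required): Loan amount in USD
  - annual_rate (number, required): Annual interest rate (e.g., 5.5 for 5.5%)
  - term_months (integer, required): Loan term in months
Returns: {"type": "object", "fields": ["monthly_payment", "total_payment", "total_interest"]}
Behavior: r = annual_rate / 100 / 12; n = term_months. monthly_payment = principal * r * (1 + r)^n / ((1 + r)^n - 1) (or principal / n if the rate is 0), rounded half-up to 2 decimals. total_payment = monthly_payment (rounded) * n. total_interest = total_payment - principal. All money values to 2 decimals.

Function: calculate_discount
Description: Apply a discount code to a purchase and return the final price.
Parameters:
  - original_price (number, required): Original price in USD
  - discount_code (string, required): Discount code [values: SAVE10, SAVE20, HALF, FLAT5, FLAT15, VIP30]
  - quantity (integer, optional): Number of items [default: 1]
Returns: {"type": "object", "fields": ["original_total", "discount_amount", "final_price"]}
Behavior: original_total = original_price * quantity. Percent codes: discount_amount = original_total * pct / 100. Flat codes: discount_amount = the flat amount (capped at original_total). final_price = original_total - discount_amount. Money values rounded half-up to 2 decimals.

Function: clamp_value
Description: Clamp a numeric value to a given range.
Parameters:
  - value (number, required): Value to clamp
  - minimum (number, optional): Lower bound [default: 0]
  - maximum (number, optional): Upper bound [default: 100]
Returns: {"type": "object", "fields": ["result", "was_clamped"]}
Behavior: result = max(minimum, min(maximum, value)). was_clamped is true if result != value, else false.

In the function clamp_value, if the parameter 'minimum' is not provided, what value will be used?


The clamp_value spec declares:
  - minimum (number, optional): Lower bound [default: 0]
Default:
0


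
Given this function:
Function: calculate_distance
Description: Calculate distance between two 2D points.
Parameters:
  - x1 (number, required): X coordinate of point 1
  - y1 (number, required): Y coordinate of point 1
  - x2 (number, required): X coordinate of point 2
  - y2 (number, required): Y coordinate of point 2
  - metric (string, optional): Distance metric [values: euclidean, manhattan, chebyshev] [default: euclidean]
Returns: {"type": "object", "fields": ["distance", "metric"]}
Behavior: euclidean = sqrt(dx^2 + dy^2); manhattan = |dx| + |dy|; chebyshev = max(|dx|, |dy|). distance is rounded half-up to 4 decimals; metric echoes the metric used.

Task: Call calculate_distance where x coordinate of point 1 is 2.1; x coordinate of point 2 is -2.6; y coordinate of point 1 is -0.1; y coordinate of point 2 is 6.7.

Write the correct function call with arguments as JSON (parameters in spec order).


Mapping each described value to its parameter name:
  'X coordinate of point 1' -> x1 = 2.1
  'X coordinate of point 2' -> x2 = -2.6
  'Y coordinate of point 1' -> y1 = -0.1
  'Y coordinate of point 2' -> y2 = 6.7
calculate_distance({"x1": 2.1, "y1": -0.1, "x2": -2.6, "y2": 6.7})


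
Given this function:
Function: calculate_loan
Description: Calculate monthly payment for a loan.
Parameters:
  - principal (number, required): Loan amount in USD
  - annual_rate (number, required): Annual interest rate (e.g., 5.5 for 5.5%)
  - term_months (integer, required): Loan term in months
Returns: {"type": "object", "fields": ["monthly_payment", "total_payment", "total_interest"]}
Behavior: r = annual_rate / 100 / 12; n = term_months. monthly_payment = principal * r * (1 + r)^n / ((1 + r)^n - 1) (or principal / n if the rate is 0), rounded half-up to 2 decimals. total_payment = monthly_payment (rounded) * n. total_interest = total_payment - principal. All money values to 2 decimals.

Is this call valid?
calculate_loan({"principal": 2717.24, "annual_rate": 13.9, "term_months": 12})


Checking all required parameters present and types match... All valid.
Valid


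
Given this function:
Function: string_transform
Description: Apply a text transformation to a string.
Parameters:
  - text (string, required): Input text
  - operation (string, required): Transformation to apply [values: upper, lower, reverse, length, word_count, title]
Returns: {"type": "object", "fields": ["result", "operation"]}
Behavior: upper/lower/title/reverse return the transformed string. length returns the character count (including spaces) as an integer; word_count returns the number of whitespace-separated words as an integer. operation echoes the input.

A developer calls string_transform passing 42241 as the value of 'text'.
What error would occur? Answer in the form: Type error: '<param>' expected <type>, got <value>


Spec: 'text' is declared as string; 42241 is an integer.
Type error: 'text' expected string, got 42241


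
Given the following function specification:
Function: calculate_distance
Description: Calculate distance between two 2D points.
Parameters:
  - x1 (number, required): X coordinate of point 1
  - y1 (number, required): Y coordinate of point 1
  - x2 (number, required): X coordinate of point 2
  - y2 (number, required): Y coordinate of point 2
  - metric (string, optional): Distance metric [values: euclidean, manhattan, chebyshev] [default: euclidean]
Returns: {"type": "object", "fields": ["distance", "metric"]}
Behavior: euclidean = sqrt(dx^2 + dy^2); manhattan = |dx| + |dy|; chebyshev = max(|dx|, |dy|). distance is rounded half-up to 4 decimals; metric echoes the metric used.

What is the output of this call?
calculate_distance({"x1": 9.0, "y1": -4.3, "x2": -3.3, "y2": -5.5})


Defaults applied: metric=euclidean
|dx| = |-3.3 - 9| = 12.3; |dy| = |-5.5 - -4.3| = 1.2
euclidean: sqrt(12.3^2 + 1.2^2) = sqrt(152.73) = 12.358398
Round to 4 decimals: 12.3584
Output:
{"distance": 12.3584, "metric": "euclidean"}


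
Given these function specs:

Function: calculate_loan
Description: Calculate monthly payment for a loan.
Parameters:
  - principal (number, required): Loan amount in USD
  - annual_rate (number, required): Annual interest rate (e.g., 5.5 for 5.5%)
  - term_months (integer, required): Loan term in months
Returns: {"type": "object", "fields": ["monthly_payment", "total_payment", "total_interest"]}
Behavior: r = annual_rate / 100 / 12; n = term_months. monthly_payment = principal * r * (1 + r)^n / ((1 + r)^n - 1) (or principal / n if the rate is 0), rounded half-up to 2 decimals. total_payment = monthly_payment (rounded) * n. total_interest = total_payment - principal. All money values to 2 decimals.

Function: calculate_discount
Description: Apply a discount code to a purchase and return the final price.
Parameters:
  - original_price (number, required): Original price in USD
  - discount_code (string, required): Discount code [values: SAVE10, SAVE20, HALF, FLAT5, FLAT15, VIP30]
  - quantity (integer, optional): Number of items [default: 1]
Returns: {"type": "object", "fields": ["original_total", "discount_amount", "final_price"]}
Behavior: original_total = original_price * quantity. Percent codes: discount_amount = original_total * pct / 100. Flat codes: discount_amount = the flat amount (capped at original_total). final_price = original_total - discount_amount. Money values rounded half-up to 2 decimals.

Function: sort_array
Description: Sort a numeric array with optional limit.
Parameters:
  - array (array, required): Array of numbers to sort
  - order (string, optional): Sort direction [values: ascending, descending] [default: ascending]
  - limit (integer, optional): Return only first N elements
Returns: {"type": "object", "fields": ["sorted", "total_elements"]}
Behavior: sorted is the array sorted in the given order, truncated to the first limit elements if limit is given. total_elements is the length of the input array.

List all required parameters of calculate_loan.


Parameters of calculate_loan and their required/optional flag:
  principal: required
  annual_rate: required
  term_months: required
annual_rate, principal, term_months
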